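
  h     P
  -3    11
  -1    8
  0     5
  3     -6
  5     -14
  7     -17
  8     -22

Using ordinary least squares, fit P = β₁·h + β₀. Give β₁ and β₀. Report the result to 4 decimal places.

Normal-equation sums: Σh·h = 157, Σh = 19, Σ1 = 7.
Right-hand side: Σh·P = -424, ΣP = -35.
XᵀX·[β₁, β₀]ᵀ = XᵀP becomes [[157, 19]; [19, 7]]·[β₁, β₀]ᵀ = [-424, -35]ᵀ.
Eliminating β₀: 7·(row 1) − 19·(row 2) gives 738·β₁ = 7·(-424) − 19·(-35) = -2303, so β₁ = -2303/738.
Then β₀ = ((-35) − 19·(-2303/738))/7 = 2561/738.

β₁ = -3.1206, β₀ = 3.4702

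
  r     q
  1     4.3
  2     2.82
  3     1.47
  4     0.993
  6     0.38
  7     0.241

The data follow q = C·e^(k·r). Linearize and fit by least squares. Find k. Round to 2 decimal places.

k = -0.48

With ln qᵢ as the transformed response and rᵢ as the regressor:
Σr = 23.0000, Σ(r)² = 115.0000, Σln q = 0.4830, Σr·ln q = -11.1064.
Equations: 115.0000·k + 23.0000·ln C = -11.1064;  23.0000·k + 6·ln C = 0.4830.
Slope k = (n·Σr·ln q − Σr·Σln q)/(n·Σ(r)² − (Σr)²) = (6·-11.1064 − 23.0000·0.4830)/161.0000 = -0.48291; ln C = (Σln q − k·Σr)/n = 1.93167.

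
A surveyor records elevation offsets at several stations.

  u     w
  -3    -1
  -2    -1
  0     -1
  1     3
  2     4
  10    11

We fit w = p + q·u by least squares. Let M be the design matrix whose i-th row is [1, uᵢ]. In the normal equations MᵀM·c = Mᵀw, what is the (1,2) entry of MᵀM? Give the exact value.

Row 1 ↔ basis 1, column 2 ↔ basis u, so (MᵀM)_{1,2} = Σᵢ u = (1)·(-3) + (1)·(-2) + (1)·(0) + (1)·(1) + (1)·(2) + (1)·(10) = 8.

8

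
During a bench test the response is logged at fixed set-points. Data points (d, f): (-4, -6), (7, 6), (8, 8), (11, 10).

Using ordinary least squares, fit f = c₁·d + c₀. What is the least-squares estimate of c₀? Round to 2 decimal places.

The normal system AᵀA·[c₁, c₀]ᵀ = Aᵀf is [[250, 22]; [22, 4]]·[c₁, c₀]ᵀ = [240, 18]ᵀ.
Eliminating c₀: 4·(row 1) − 22·(row 2) gives 516·c₁ = 4·240 − 22·18 = 564, so c₁ = 47/43.
Then c₀ = (18 − 22·(47/43))/4 = -65/43.

c₀ = -1.51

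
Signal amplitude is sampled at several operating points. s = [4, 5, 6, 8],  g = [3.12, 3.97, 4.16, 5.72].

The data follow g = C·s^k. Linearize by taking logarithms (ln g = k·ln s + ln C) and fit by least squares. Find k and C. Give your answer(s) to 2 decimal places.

k = 0.84, C = 0.99

With ln gᵢ as the transformed response and ln sᵢ as the regressor:
Over the data: Σln s = 6.8669, Σ(ln s)² = 12.0466, Σln g = 5.6861, Σln s·ln g = 9.9771.
Normal system: [[12.0466, 6.8669]; [6.8669, 4]]·[k, ln C]ᵀ = [9.9771, 5.6861]ᵀ.
Slope k = (n·Σln s·ln g − Σln s·Σln g)/(n·Σ(ln s)² − (Σln s)²) = (4·9.9771 − 6.8669·5.6861)/1.0316 = 0.83596; ln C = (Σln g − k·Σln s)/n = -0.01359, so C = exp(-0.01359) = 0.98650.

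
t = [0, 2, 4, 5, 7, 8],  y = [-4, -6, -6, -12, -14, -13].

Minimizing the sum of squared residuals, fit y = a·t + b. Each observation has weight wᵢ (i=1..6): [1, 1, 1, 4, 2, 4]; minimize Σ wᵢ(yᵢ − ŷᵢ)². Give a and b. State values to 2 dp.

a = -1.20, b = -4.42

Entries of XᵀWX: Σwᵢ·t·t = 474, Σwᵢ·t = 72, Σwᵢ·1 = 13.
Right-hand side: Σwᵢ·t·y = -888, Σwᵢ·y = -144.
det = 474·13 − 72² = 978.
a = ((-888)·13 − 72·(-144))/978 = -196/163; b = (474·(-144) − 72·(-888))/978 = -720/163.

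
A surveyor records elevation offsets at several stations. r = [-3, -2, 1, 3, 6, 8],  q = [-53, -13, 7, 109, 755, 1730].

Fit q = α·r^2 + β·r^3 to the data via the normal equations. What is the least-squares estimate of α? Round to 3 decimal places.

The normal system MᵀM·[α, β]ᵀ = Mᵀq is [[5571, 40513]; [40513, 310323]]·[α, β]ᵀ = [138359, 1053325]ᵀ.
det = 5571·310323 − 40513² = 87506264.
α = (138359·310323 − 40513·1053325)/87506264 = 32828029/10938283; β = (5571·1053325 − 40513·138359)/87506264 = 32841926/10938283.

α = 3.001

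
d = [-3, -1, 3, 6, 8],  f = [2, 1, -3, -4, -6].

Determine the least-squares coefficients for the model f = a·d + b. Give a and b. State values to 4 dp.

a = -0.7277, b = -0.1080

Compute the Gram sums: Σd·d = 119, Σd = 13, Σ1 = 5.
Moment sums: Σd·f = -88, Σf = -10.
Normal equations: [[119, 13]; [13, 5]]·[a, b]ᵀ = [-88, -10]ᵀ.
Eliminating b: 5·(row 1) − 13·(row 2) gives 426·a = 5·(-88) − 13·(-10) = -310, so a = -155/213.
Then b = ((-10) − 13·(-155/213))/5 = -23/213.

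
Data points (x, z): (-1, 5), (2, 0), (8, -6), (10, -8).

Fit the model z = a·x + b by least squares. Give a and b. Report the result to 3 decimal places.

a = -1.146, b = 3.194

The normal system AᵀA·[a, b]ᵀ = Aᵀz is [[169, 19]; [19, 4]]·[a, b]ᵀ = [-133, -9]ᵀ.
Δ = 169·4 − 19² = 315.
a = ((-133)·4 − 19·(-9))/315 = -361/315; b = (169·(-9) − 19·(-133))/315 = 1006/315.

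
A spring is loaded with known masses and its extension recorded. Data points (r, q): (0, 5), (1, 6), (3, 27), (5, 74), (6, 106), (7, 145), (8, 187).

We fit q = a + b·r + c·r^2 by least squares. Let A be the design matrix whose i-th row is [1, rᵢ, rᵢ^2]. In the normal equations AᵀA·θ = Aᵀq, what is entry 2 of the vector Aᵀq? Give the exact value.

3604

Entry 2 ↔ basis r, so (Aᵀq)_{2} = Σᵢ (r)·qᵢ = (0)·(5) + (1)·(6) + (3)·(27) + (5)·(74) + (6)·(106) + (7)·(145) + (8)·(187) = 3604.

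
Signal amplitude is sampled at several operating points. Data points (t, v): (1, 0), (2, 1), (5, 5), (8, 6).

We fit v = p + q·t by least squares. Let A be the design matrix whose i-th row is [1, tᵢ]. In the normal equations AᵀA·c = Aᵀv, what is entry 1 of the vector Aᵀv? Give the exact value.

12

Entry 1 ↔ basis 1, so (Aᵀv)_{1} = Σᵢ vᵢ = (1)·(0) + (1)·(1) + (1)·(5) + (1)·(6) = 12.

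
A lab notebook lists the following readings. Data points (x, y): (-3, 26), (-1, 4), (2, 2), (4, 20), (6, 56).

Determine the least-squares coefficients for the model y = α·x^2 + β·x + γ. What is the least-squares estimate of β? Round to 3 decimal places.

Sums needed: Σx^2·x^2 = 1650, Σx^2·x = 260, Σx^2 = 66, Σx·x = 66, Σx = 8, Σ1 = 5.
And Σx^2·y = 2582, Σx·y = 338, Σy = 108.
Inverting the 3×3 Gram matrix, [α, β, γ]ᵀ = [45017/21991, -62363/21991, -19438/21991]ᵀ.

β = -2.836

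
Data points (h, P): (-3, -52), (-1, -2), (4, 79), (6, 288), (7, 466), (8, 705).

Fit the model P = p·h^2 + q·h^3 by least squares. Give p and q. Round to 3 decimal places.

p = -1.142, q = 1.521

Forming XᵀX = [[8131, 58131]; [58131, 431275]] and XᵀP = [79116, 589468]ᵀ gives XᵀX·[p, q]ᵀ = XᵀP.
Eliminating q: 431275·(row 1) − 58131·(row 2) gives 127483864·p = 431275·79116 − 58131·589468 = -145611408, so p = -18201426/15935483.
Then q = (589468 − 58131·(-18201426/15935483))/431275 = 24234014/15935483.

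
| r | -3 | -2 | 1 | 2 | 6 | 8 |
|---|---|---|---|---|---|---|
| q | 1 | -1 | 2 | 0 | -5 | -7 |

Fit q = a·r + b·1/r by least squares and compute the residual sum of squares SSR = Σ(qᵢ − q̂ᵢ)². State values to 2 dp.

SSR = 1.84

Entries of XᵀX: Σr·r = 118, Σr·1/r = 6, Σ1/r·1/r = 953/576.
Right-hand side: Σr·q = -85, Σ1/r·q = 11/24.
det = 118·(953/576) − 6² = 45859/288.
a = ((-85)·(953/576) − 6·(11/24))/(45859/288) = -82589/91718; b = (118·(11/24) − 6·(-85))/(45859/288) = 162456/45859.
Residuals: -47745/91718, -47220/45859, -58887/91718, 1361/45859, -8604/45859, -10964/45859; SSR = 168457/91718.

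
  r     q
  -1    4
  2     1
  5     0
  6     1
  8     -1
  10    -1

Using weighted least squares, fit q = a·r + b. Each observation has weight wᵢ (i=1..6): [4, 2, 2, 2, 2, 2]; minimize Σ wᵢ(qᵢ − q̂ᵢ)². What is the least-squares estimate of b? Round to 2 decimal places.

Forming XᵀWX = [[462, 58]; [58, 14]] and XᵀWq = [-36, 16]ᵀ gives XᵀWX·[a, b]ᵀ = XᵀWq.
det = 462·14 − 58² = 3104.
a = ((-36)·14 − 58·16)/3104 = -179/388; b = (462·16 − 58·(-36))/3104 = 1185/388.

b = 3.05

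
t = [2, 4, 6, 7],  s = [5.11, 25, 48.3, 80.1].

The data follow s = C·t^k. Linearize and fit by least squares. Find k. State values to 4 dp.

k = 2.1320

Linearized form: ln s = k·ln t + ln C. From the 4 transformed points,
Over the data: Σln t = 5.8171, Σ(ln t)² = 9.3992, Σln s = 13.1108, Σln t·ln s = 21.0699.
Normal system: [[9.3992, 5.8171]; [5.8171, 4]]·[k, ln C]ᵀ = [21.0699, 13.1108]ᵀ.
Δ = 9.3992·4 − (5.8171)² = 3.7582; k = (21.0699·4 − 5.8171·13.1108)/3.7582 = 2.13204, ln C = (9.3992·13.1108 − 5.8171·21.0699)/3.7582 = 0.17711.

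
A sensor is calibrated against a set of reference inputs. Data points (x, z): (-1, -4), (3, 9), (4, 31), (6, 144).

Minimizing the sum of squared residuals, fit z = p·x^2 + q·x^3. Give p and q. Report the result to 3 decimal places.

Entries of AᵀA: Σx^2·x^2 = 1634, Σx^2·x^3 = 9042, Σx^3·x^3 = 51482.
And Σx^2·z = 5757, Σx^3·z = 33335.
AᵀA·[p, q]ᵀ = Aᵀz becomes [[1634, 9042]; [9042, 51482]]·[p, q]ᵀ = [5757, 33335]ᵀ.
det = 1634·51482 − 9042² = 2363824.
p = (5757·51482 − 9042·33335)/2363824 = -1258299/590956; q = (1634·33335 − 9042·5757)/2363824 = 603649/590956.

p = -2.129, q = 1.021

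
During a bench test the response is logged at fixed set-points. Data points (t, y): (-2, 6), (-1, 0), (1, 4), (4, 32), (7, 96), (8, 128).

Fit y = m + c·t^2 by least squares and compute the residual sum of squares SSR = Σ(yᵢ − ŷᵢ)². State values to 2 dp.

The normal system AᵀA·[m, c]ᵀ = Aᵀy is [[6, 135]; [135, 6771]]·[m, c]ᵀ = [266, 13436]ᵀ.
Δ = 6·6771 − 135² = 22401.
m = (266·6771 − 135·13436)/22401 = -4258/7467; c = (6·13436 − 135·266)/22401 = 14902/7467.
Residuals: -3516/2489, -3548/2489, 6408/2489, 1590/2489, -3036/2489, 2102/2489; SSR = 33016/2489.

SSR = 13.26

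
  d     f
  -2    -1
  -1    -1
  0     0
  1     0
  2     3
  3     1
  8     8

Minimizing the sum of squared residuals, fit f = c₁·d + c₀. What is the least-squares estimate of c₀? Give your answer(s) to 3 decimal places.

The normal equations are: 83·c₁ + 11·c₀ = 76;  11·c₁ + 7·c₀ = 10.
Δ = 83·7 − 11² = 460.
c₁ = (76·7 − 11·10)/460 = 211/230; c₀ = (83·10 − 11·76)/460 = -3/230.

c₀ = -0.013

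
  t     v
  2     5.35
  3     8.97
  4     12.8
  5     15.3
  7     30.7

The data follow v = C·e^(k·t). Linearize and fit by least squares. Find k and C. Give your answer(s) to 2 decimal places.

With ln vᵢ as the transformed response and tᵢ as the regressor:
Over the data: Σt = 21.0000, Σ(t)² = 103.0000, Σln v = 12.5725, Σt·ln v = 57.7427.
Normal system: [[103.0000, 21.0000]; [21.0000, 5]]·[k, ln C]ᵀ = [57.7427, 12.5725]ᵀ.
Slope k = (n·Σt·ln v − Σt·Σln v)/(n·Σ(t)² − (Σt)²) = (5·57.7427 − 21.0000·12.5725)/74.0000 = 0.33365; ln C = (Σln v − k·Σt)/n = 1.11317, so C = exp(1.11317) = 3.04399.

k = 0.33, C = 3.04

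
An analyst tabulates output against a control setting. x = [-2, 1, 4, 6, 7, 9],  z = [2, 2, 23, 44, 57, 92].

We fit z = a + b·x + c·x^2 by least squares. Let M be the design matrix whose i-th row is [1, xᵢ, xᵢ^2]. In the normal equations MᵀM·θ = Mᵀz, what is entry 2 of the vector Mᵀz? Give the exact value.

Entry 2 ↔ basis x, so (Mᵀz)_{2} = Σᵢ (x)·zᵢ = (-2)·(2) + (1)·(2) + (4)·(23) + (6)·(44) + (7)·(57) + (9)·(92) = 1581.

1581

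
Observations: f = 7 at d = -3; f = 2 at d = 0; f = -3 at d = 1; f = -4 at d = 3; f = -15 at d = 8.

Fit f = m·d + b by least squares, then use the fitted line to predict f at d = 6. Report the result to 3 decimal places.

With design matrix X, XᵀX = [[83, 9]; [9, 5]] and Xᵀf = [-156, -13]ᵀ.
Determinant 83·5 − 9² = 334.
m = ((-156)·5 − 9·(-13))/334 = -663/334; b = (83·(-13) − 9·(-156))/334 = 325/334.
At d = 6: f̂ = (-663/334)·(6) + (325/334)·(1) = -3653/334.

f̂ = -10.937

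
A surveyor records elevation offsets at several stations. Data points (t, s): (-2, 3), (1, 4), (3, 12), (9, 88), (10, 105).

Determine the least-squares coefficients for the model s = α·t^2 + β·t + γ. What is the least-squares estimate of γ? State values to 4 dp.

γ = 1.3510

Normal-equation sums: Σt^2·t^2 = 16659, Σt^2·t = 1749, Σt^2 = 195, Σt·t = 195, Σt = 21, Σ1 = 5.
For Mᵀs: Σt^2·s = 17752, Σt·s = 1876, Σs = 212.
Inverting the 3×3 Gram matrix, [α, β, γ]ᵀ = [20059/21264, 21563/21264, 1197/886]ᵀ.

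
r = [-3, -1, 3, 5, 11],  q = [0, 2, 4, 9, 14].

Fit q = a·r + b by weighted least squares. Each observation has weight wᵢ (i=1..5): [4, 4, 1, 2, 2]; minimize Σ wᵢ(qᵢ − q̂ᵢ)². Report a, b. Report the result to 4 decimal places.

Normal-equation sums: Σwᵢ·r·r = 341, Σwᵢ·r = 19, Σwᵢ·1 = 13.
And Σwᵢ·r·q = 402, Σwᵢ·q = 58.
det = 341·13 − 19² = 4072.
a = (402·13 − 19·58)/4072 = 1031/1018; b = (341·58 − 19·402)/4072 = 3035/1018.

a = 1.0128, b = 2.9813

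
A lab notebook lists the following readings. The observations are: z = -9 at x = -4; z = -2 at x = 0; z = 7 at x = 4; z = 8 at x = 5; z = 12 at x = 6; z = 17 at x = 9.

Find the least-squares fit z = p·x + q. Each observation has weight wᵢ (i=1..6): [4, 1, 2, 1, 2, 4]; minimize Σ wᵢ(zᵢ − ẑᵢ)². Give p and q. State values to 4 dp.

The normal equations are: 517·p + 45·q = 996;  45·p + 14·q = 76.
Δ = 517·14 − 45² = 5213.
p = (996·14 − 45·76)/5213 = 10524/5213; q = (517·76 − 45·996)/5213 = -5528/5213.

p = 2.0188, q = -1.0604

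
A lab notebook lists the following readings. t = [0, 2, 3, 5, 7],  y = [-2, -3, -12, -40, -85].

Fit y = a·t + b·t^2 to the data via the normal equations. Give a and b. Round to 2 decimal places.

a = 2.38, b = -2.07

Setting ∂/∂a … = 0 gives: 87·a + 503·b = -837;  503·a + 3123·b = -5285.
(Σt·t = 87, Σt·t^2 = 503, Σt^2·t^2 = 3123, Σt·y = -837, Σt^2·y = -5285.)
Δ = 87·3123 − 503² = 18692.
a = ((-837)·3123 − 503·(-5285))/18692 = 11101/4673; b = (87·(-5285) − 503·(-837))/18692 = -9696/4673.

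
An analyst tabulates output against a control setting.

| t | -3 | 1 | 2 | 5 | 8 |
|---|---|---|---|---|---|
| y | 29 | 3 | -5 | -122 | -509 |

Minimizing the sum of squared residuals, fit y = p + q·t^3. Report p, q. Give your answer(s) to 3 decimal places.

p = 2.983, q = -1.000

Compute the Gram sums: Σ1 = 5, Σt^3 = 619, Σt^3·t^3 = 278563.
For Xᵀy: Σy = -604, Σt^3·y = -276678.
Determinant 5·278563 − 619² = 1009654.
p = ((-604)·278563 − 619·(-276678))/1009654 = 1505815/504827; q = (5·(-276678) − 619·(-604))/1009654 = -504757/504827.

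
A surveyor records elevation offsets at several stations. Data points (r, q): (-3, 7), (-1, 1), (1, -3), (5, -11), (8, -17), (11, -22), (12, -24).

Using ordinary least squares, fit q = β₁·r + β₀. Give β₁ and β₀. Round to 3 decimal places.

AᵀA·[β₁, β₀]ᵀ = Aᵀq reads: 365·β₁ + 33·β₀ = -746;  33·β₁ + 7·β₀ = -69.
(Σr·r = 365, Σr = 33, Σ1 = 7, Σr·q = -746, Σq = -69.)
Determinant 365·7 − 33² = 1466.
β₁ = ((-746)·7 − 33·(-69))/1466 = -2945/1466; β₀ = (365·(-69) − 33·(-746))/1466 = -567/1466.

β₁ = -2.009, β₀ = -0.387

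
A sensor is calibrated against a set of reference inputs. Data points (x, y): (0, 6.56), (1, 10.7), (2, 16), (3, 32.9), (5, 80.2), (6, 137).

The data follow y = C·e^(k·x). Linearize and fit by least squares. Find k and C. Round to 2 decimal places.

k = 0.51, C = 6.42

Linearized form: ln y = k·x + ln C. From the 6 transformed points,
Over the data: Σx = 17.0000, Σ(x)² = 75.0000, Σln y = 19.8218, Σx·ln y = 69.8383.
Normal system: [[75.0000, 17.0000]; [17.0000, 6]]·[k, ln C]ᵀ = [69.8383, 19.8218]ᵀ.
Δ = 75.0000·6 − (17.0000)² = 161.0000; k = (69.8383·6 − 17.0000·19.8218)/161.0000 = 0.50969, ln C = (75.0000·19.8218 − 17.0000·69.8383)/161.0000 = 1.85952, so C = exp(1.85952) = 6.42067.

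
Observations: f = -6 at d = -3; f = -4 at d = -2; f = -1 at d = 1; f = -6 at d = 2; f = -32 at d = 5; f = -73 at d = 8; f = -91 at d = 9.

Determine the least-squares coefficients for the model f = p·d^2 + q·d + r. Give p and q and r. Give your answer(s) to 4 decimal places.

Compute the Gram sums: Σd^2·d^2 = 11396, Σd^2·d = 1340, Σd^2 = 188, Σd·d = 188, Σd = 20, Σ1 = 7.
And Σd^2·f = -12938, Σd·f = -1550, Σf = -213.
Inverting the 3×3 Gram matrix, [p, q, r]ᵀ = [-27507/27118, -13165/13559, -5587/13559]ᵀ.

p = -1.0143, q = -0.9709, r = -0.4121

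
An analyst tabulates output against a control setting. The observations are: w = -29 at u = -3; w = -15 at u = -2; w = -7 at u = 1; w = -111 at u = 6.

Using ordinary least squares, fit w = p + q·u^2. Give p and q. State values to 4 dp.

p = -3.1300, q = -2.9896

The normal equations are: 4·p + 50·q = -162;  50·p + 1394·q = -4324.
Determinant 4·1394 − 50² = 3076.
p = ((-162)·1394 − 50·(-4324))/3076 = -2407/769; q = (4·(-4324) − 50·(-162))/3076 = -2299/769.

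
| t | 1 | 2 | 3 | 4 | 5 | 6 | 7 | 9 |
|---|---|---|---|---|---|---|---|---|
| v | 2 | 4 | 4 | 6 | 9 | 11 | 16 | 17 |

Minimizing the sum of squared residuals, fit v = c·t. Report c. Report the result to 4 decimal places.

From the data, Σt·t = 221.
Right-hand side: Σt·v = 422.
Normal equations: [[221]]·[c]ᵀ = [422]ᵀ.
Hence c = 422 / 221 ≈ 1.9095.

c = 1.9095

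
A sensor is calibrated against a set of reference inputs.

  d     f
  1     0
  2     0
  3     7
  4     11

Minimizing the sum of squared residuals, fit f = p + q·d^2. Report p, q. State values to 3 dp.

p = -1.547, q = 0.806

Normal-equation sums: Σ1 = 4, Σd^2 = 30, Σd^2·d^2 = 354.
For Mᵀf: Σf = 18, Σd^2·f = 239.
Δ = 4·354 − 30² = 516.
p = (18·354 − 30·239)/516 = -133/86; q = (4·239 − 30·18)/516 = 104/129.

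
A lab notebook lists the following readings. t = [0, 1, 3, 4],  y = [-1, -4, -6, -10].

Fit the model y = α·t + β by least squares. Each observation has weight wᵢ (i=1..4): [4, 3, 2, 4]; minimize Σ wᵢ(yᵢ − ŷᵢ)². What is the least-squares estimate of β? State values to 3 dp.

β = -1.208

From the data, Σwᵢ·t·t = 85, Σwᵢ·t = 25, Σwᵢ·1 = 13.
And Σwᵢ·t·y = -208, Σwᵢ·y = -68.
So MᵀWM·[α, β]ᵀ = MᵀWy: [[85, 25]; [25, 13]]·[α, β]ᵀ = [-208, -68]ᵀ.
Determinant 85·13 − 25² = 480.
α = ((-208)·13 − 25·(-68))/480 = -251/120; β = (85·(-68) − 25·(-208))/480 = -29/24.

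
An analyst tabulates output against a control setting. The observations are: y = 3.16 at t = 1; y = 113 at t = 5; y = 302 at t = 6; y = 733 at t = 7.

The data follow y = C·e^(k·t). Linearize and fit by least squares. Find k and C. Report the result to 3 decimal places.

k = 0.908, C = 1.261

Linearized form: ln y = k·t + ln C. From the 4 transformed points,
Σt = 19.0000, Σ(t)² = 111.0000, Σln y = 18.1855, Σt·ln y = 105.2301.
Equations: 111.0000·k + 19.0000·ln C = 105.2301;  19.0000·k + 4·ln C = 18.1855.
Δ = 111.0000·4 − (19.0000)² = 83.0000; k = (105.2301·4 − 19.0000·18.1855)/83.0000 = 0.90838, ln C = (111.0000·18.1855 − 19.0000·105.2301)/83.0000 = 0.23159, so C = exp(0.23159) = 1.26061.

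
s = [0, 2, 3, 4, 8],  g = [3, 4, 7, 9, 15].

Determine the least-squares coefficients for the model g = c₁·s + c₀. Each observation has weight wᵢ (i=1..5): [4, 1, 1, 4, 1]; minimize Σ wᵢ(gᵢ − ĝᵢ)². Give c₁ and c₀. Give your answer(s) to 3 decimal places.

Sums needed: Σwᵢ·s·s = 141, Σwᵢ·s = 29, Σwᵢ·1 = 11.
Right-hand side: Σwᵢ·s·g = 293, Σwᵢ·g = 74.
Δ = 141·11 − 29² = 710.
c₁ = (293·11 − 29·74)/710 = 1077/710; c₀ = (141·74 − 29·293)/710 = 1937/710.

c₁ = 1.517, c₀ = 2.728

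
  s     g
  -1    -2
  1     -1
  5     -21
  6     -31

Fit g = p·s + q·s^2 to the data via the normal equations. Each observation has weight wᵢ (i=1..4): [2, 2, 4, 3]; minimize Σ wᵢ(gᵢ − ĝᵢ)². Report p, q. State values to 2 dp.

p = 0.61, q = -0.96

AᵀWA·[p, q]ᵀ = AᵀWg reads: 212·p + 1148·q = -976;  1148·p + 6392·q = -5454.
(Σwᵢ·s·s = 212, Σwᵢ·s·s^2 = 1148, Σwᵢ·s^2·s^2 = 6392, Σwᵢ·s·g = -976, Σwᵢ·s^2·g = -5454.)
Determinant 212·6392 − 1148² = 37200.
p = ((-976)·6392 − 1148·(-5454))/37200 = 113/186; q = (212·(-5454) − 1148·(-976))/37200 = -179/186.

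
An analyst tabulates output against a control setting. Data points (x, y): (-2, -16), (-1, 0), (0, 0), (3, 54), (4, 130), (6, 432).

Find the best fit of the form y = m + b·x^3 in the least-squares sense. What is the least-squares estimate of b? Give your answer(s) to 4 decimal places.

The normal equations are: 6·m + 298·b = 600;  298·m + 51546·b = 103218.
Determinant 6·51546 − 298² = 220472.
m = (600·51546 − 298·103218)/220472 = 42159/55118; b = (6·103218 − 298·600)/220472 = 110127/55118.

b = 1.9980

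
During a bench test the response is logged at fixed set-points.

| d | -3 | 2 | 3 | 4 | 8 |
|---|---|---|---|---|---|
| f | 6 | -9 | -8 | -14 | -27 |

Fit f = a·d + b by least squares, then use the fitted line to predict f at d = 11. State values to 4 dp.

The normal system AᵀA·[a, b]ᵀ = Aᵀf is [[102, 14]; [14, 5]]·[a, b]ᵀ = [-332, -52]ᵀ.
Δ = 102·5 − 14² = 314.
a = ((-332)·5 − 14·(-52))/314 = -466/157; b = (102·(-52) − 14·(-332))/314 = -328/157.
At d = 11: f̂ = (-466/157)·(11) + (-328/157)·(1) = -5454/157.

f̂ = -34.7389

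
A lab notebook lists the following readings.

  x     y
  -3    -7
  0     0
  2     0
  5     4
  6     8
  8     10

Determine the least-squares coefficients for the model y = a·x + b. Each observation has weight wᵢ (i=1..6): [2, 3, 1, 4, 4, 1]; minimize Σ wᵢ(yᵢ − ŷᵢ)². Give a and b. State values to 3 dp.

a = 1.435, b = -1.660

Compute the Gram sums: Σwᵢ·x·x = 330, Σwᵢ·x = 48, Σwᵢ·1 = 15.
Moment sums: Σwᵢ·x·y = 394, Σwᵢ·y = 44.
Normal equations: [[330, 48]; [48, 15]]·[a, b]ᵀ = [394, 44]ᵀ.
Eliminating b: 15·(row 1) − 48·(row 2) gives 2646·a = 15·394 − 48·44 = 3798, so a = 211/147.
Then b = (44 − 48·(211/147))/15 = -244/147.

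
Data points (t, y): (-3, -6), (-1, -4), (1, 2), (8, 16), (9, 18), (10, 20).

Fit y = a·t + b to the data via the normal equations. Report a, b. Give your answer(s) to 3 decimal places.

a = 2.063, b = -0.583

Forming XᵀX = [[256, 24]; [24, 6]] and Xᵀy = [514, 46]ᵀ gives XᵀX·[a, b]ᵀ = Xᵀy.
Determinant 256·6 − 24² = 960.
a = (514·6 − 24·46)/960 = 33/16; b = (256·46 − 24·514)/960 = -7/12.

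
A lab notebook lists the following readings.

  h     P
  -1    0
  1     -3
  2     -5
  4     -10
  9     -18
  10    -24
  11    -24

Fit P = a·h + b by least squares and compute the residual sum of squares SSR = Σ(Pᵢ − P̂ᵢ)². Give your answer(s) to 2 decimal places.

SSR = 8.81

Sums needed: Σh·h = 324, Σh = 36, Σ1 = 7.
Right-hand side: Σh·P = -719, ΣP = -84.
MᵀM·[a, b]ᵀ = MᵀP becomes [[324, 36]; [36, 7]]·[a, b]ᵀ = [-719, -84]ᵀ.
Eliminating b: 7·(row 1) − 36·(row 2) gives 972·a = 7·(-719) − 36·(-84) = -2009, so a = -2009/972.
Then b = ((-84) − 36·(-2009/972))/7 = -37/27.
Residuals: -677/972, 425/972, 245/486, -88/243, 71/36, -953/486, 103/972; SSR = 8561/972.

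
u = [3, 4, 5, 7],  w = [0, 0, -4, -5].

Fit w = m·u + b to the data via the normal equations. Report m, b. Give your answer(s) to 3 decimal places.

AᵀA·[m, b]ᵀ = Aᵀw reads: 99·m + 19·b = -55;  19·m + 4·b = -9.
(Σu·u = 99, Σu = 19, Σ1 = 4, Σu·w = -55, Σw = -9.)
det = 99·4 − 19² = 35.
m = ((-55)·4 − 19·(-9))/35 = -7/5; b = (99·(-9) − 19·(-55))/35 = 22/5.

m = -1.400, b = 4.400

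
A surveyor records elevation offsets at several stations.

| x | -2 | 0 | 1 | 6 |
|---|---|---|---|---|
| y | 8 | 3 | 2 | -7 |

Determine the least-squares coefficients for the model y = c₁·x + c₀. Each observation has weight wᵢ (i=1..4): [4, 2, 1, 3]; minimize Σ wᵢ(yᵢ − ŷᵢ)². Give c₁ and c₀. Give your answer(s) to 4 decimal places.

c₁ = -1.8503, c₀ = 3.9353

The normal system AᵀWA·[c₁, c₀]ᵀ = AᵀWy is [[125, 11]; [11, 10]]·[c₁, c₀]ᵀ = [-188, 19]ᵀ.
det = 125·10 − 11² = 1129.
c₁ = ((-188)·10 − 11·19)/1129 = -2089/1129; c₀ = (125·19 − 11·(-188))/1129 = 4443/1129.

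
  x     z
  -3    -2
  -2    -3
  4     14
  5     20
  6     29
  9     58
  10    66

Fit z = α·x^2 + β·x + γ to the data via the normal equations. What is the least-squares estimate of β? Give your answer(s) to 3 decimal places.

β = 1.887

The normal system AᵀA·[α, β, γ]ᵀ = Aᵀz is [[18835, 2099, 271]; [2099, 271, 29]; [271, 29, 7]]·[α, β, γ]ᵀ = [13036, 1524, 182]ᵀ.
Solving the 3×3 system (Gaussian elimination) gives α = 9845/19803, β = 12455/6601, γ = -21062/19803.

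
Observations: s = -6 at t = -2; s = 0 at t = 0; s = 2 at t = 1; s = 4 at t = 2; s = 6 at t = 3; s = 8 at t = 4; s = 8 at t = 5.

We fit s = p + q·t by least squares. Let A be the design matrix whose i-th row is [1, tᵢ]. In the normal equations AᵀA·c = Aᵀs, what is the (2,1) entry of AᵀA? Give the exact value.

Row 2 ↔ basis t, column 1 ↔ basis 1, so (AᵀA)_{2,1} = Σᵢ t = (-2)·(1) + (0)·(1) + (1)·(1) + (2)·(1) + (3)·(1) + (4)·(1) + (5)·(1) = 13.

13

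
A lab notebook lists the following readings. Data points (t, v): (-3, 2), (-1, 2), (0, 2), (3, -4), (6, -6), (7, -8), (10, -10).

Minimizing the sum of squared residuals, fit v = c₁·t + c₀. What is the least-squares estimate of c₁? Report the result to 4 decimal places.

Entries of AᵀA: Σt·t = 204, Σt = 22, Σ1 = 7.
For Aᵀv: Σt·v = -212, Σv = -22.
So AᵀA·[c₁, c₀]ᵀ = Aᵀv: [[204, 22]; [22, 7]]·[c₁, c₀]ᵀ = [-212, -22]ᵀ.
Δ = 204·7 − 22² = 944.
c₁ = ((-212)·7 − 22·(-22))/944 = -125/118; c₀ = (204·(-22) − 22·(-212))/944 = 11/59.

c₁ = -1.0593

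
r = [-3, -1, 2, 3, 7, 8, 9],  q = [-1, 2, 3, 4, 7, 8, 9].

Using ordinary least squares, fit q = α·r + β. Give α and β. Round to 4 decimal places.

Sums needed: Σr·r = 217, Σr = 25, Σ1 = 7.
And Σr·q = 213, Σq = 32.
AᵀA·[α, β]ᵀ = Aᵀq becomes [[217, 25]; [25, 7]]·[α, β]ᵀ = [213, 32]ᵀ.
det = 217·7 − 25² = 894.
α = (213·7 − 25·32)/894 = 691/894; β = (217·32 − 25·213)/894 = 1619/894.

α = 0.7729, β = 1.8110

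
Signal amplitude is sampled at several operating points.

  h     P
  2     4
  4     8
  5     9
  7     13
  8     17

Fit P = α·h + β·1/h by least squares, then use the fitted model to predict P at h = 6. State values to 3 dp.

Compute the Gram sums: Σh·h = 158, Σh·1/h = 5, Σ1/h·1/h = 30461/78400.
And Σh·P = 312, Σ1/h·P = 2739/280.
Determinant 158·(30461/78400) − 5² = 1426419/39200.
α = (312·(30461/78400) − 5·(2739/280))/(1426419/39200) = 944872/475473; β = (158·(2739/280) − 5·312)/(1426419/39200) = -188440/475473.
At h = 6: P̂ = (944872/475473)·(6) + (-188440/475473)·(1/6) = 16913476/1426419.

P̂ = 11.857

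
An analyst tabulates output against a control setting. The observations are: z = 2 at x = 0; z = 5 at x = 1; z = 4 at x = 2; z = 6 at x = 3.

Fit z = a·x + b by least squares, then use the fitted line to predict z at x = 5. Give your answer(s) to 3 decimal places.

ẑ = 8.100

Entries of MᵀM: Σx·x = 14, Σx = 6, Σ1 = 4.
Moment sums: Σx·z = 31, Σz = 17.
MᵀM·[a, b]ᵀ = Mᵀz becomes [[14, 6]; [6, 4]]·[a, b]ᵀ = [31, 17]ᵀ.
Determinant 14·4 − 6² = 20.
a = (31·4 − 6·17)/20 = 11/10; b = (14·17 − 6·31)/20 = 13/5.
At x = 5: ẑ = (11/10)·(5) + (13/5)·(1) = 81/10.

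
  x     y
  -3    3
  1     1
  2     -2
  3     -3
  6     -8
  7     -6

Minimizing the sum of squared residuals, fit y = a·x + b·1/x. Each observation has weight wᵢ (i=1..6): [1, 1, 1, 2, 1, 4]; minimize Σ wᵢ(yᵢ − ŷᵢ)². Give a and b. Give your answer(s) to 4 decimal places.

The normal equations are: 264·a + 10·b = -246;  10·a + (1493/882)·b = -163/21.
(Σwᵢ·x·x = 264, Σwᵢ·x·1/x = 10, Σwᵢ·1/x·1/x = 1493/882, Σwᵢ·x·y = -246, Σwᵢ·1/x·y = -163/21.)
Δ = 264·(1493/882) − 10² = 50992/147.
a = ((-246)·(1493/882) − 10·(-163/21))/(50992/147) = -49803/50992; b = (264·(-163/21) − 10·(-246))/(50992/147) = 15099/12748.

a = -0.9767, b = 1.1844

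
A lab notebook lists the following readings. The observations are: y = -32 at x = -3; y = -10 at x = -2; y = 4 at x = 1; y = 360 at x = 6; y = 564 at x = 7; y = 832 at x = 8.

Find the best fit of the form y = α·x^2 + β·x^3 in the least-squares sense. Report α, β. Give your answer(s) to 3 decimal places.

Entries of AᵀA: Σx^2·x^2 = 7891, Σx^2·x^3 = 57077, Σx^3·x^3 = 427243.
And Σx^2·y = 93520, Σx^3·y = 698144.
Eliminating β: 427243·(row 1) − 57077·(row 2) gives 113590584·α = 427243·93520 − 57077·698144 = 107800272, so α = 1497226/1577647.
Then β = (698144 − 57077·(1497226/1577647))/427243 = 2377962/1577647.

α = 0.949, β = 1.507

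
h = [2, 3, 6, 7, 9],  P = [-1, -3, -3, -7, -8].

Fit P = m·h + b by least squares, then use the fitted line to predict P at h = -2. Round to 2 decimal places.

Compute the Gram sums: Σh·h = 179, Σh = 27, Σ1 = 5.
Moment sums: Σh·P = -150, ΣP = -22.
So MᵀM·[m, b]ᵀ = MᵀP: [[179, 27]; [27, 5]]·[m, b]ᵀ = [-150, -22]ᵀ.
Eliminating b: 5·(row 1) − 27·(row 2) gives 166·m = 5·(-150) − 27·(-22) = -156, so m = -78/83.
Then b = ((-22) − 27·(-78/83))/5 = 56/83.
At h = -2: P̂ = (-78/83)·(-2) + (56/83)·(1) = 212/83.

P̂ = 2.55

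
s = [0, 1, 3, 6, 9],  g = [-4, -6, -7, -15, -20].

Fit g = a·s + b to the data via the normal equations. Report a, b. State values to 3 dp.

a = -1.814, b = -3.507

Forming MᵀM = [[127, 19]; [19, 5]] and Mᵀg = [-297, -52]ᵀ gives MᵀM·[a, b]ᵀ = Mᵀg.
Eliminating b: 5·(row 1) − 19·(row 2) gives 274·a = 5·(-297) − 19·(-52) = -497, so a = -497/274.
Then b = ((-52) − 19·(-497/274))/5 = -961/274.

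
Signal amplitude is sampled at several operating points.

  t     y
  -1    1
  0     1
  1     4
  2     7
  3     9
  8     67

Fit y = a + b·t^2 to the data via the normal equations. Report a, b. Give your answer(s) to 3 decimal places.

Setting ∂/∂a … = 0 gives: 6·a + 79·b = 89;  79·a + 4195·b = 4402.
Δ = 6·4195 − 79² = 18929.
a = (89·4195 − 79·4402)/18929 = 25597/18929; b = (6·4402 − 79·89)/18929 = 19381/18929.

a = 1.352, b = 1.024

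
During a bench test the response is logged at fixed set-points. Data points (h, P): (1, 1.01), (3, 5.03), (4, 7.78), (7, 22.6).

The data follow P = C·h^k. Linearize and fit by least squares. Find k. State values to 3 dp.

k = 1.574

Let Y = ln P. Fitting Y = k·ln h + ln C by least squares:
XᵀX = [[6.9153, 4.4308]; [4.4308, 4]], rhs = [10.6860, 6.7949]ᵀ  (here Σln h = 4.4308, Σ(ln h)² = 6.9153, Σln P = 6.7949, Σln h·ln P = 10.6860).
Solving (det = 8.0292): k = 1.57392, ln C = -0.04472.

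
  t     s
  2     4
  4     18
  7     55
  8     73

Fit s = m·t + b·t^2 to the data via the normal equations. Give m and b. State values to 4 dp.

The normal system XᵀX·[m, b]ᵀ = Xᵀs is [[133, 927]; [927, 6769]]·[m, b]ᵀ = [1049, 7671]ᵀ.
Eliminating b: 6769·(row 1) − 927·(row 2) gives 40948·m = 6769·1049 − 927·7671 = -10336, so m = -2584/10237.
Then b = (7671 − 927·(-2584/10237))/6769 = 11955/10237.

m = -0.2524, b = 1.1678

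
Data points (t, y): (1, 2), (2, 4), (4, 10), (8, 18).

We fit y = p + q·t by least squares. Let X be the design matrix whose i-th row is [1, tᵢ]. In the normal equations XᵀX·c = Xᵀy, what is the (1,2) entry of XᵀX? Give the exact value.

Row 1 ↔ basis 1, column 2 ↔ basis t, so (XᵀX)_{1,2} = Σᵢ t = (1)·(1) + (1)·(2) + (1)·(4) + (1)·(8) = 15.

15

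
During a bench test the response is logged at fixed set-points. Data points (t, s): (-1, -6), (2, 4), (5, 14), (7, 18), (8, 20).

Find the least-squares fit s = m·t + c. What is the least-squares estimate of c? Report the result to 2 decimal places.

Compute the Gram sums: Σt·t = 143, Σt = 21, Σ1 = 5.
Moment sums: Σt·s = 370, Σs = 50.
So AᵀA·[m, c]ᵀ = Aᵀs: [[143, 21]; [21, 5]]·[m, c]ᵀ = [370, 50]ᵀ.
Determinant 143·5 − 21² = 274.
m = (370·5 − 21·50)/274 = 400/137; c = (143·50 − 21·370)/274 = -310/137.

c = -2.26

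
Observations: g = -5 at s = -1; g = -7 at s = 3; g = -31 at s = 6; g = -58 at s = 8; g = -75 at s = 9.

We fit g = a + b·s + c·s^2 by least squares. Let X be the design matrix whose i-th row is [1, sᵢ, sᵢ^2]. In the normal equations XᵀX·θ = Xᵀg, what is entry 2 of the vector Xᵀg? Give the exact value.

Entry 2 ↔ basis s, so (Xᵀg)_{2} = Σᵢ (s)·gᵢ = (-1)·(-5) + (3)·(-7) + (6)·(-31) + (8)·(-58) + (9)·(-75) = -1341.

-1341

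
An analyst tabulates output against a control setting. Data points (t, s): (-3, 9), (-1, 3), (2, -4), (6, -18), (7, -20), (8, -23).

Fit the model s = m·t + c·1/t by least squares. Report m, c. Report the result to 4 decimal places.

Compute the Gram sums: Σt·t = 163, Σt·1/t = 6, Σ1/t·1/t = 40217/28224.
And Σt·s = -470, Σ1/t·s = -937/56.
XᵀX·[m, c]ᵀ = Xᵀs becomes [[163, 6]; [6, 40217/28224]]·[m, c]ᵀ = [-470, -937/56]ᵀ.
Eliminating c: (40217/28224)·(row 1) − 6·(row 2) gives (5539307/28224)·m = (40217/28224)·(-470) − 6·(-937/56) = -8034251/14112, so m = -16068502/5539307.
Then c = ((-937/56) − 6·(-16068502/5539307))/(40217/28224) = 2615256/5539307.

m = -2.9008, c = 0.4721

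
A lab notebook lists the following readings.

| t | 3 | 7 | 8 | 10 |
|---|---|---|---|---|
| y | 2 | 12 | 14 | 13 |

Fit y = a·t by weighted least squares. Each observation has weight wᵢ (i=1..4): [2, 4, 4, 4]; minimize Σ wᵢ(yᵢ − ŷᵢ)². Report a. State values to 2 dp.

a = 1.51

MᵀWM·[a]ᵀ = MᵀWy reads: 870·a = 1316.
(Σwᵢ·t·t = 870, Σwᵢ·t·y = 1316.)
Hence a = 1316 / 870 ≈ 1.51264.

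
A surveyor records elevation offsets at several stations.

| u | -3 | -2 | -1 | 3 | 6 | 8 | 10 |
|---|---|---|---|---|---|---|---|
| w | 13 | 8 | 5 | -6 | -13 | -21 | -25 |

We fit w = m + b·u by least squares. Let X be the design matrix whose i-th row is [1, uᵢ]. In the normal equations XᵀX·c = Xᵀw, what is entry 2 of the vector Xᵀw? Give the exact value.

Entry 2 ↔ basis u, so (Xᵀw)_{2} = Σᵢ (u)·wᵢ = (-3)·(13) + (-2)·(8) + (-1)·(5) + (3)·(-6) + (6)·(-13) + (8)·(-21) + (10)·(-25) = -574.

-574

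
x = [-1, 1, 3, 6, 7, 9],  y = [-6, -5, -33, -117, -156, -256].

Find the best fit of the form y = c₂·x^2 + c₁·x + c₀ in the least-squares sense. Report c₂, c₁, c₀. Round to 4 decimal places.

Forming AᵀA = [[10341, 1315, 177]; [1315, 177, 25]; [177, 25, 6]] and Aᵀy = [-32900, -4196, -573]ᵀ gives AᵀA·[c₂, c₁, c₀]ᵀ = Aᵀy.
Solving the 3×3 system (Gaussian elimination) gives c₂ = -362009/118092, c₁ = -20637/39364, c₀ = -170279/59046.

c₂ = -3.0655, c₁ = -0.5243, c₀ = -2.8838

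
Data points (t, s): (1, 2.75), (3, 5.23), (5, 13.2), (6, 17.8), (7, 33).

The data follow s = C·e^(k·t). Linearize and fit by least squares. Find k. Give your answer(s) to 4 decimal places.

Linearized form: ln s = k·t + ln C. From the 5 transformed points,
Sums: Σt = 22.0000, Σ(t)² = 120.0000, Σln s = 11.6219, Σt·ln s = 60.6267.
Normal system: [[120.0000, 22.0000]; [22.0000, 5]]·[k, ln C]ᵀ = [60.6267, 11.6219]ᵀ.
Solving (det = 116.0000): k = 0.40906, ln C = 0.52453.

k = 0.4091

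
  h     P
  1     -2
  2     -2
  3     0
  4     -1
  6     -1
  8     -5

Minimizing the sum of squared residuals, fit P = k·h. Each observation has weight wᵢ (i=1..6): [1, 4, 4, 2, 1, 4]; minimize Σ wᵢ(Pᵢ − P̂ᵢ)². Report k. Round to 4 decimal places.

k = -0.5093

Compute the Gram sums: Σwᵢ·h·h = 377.
For XᵀWP: Σwᵢ·h·P = -192.
k = (-192)/377 = -0.509284.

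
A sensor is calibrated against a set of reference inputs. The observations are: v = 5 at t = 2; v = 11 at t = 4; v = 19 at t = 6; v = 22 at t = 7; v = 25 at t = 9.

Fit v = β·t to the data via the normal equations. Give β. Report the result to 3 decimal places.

β = 2.941

Forming AᵀA = [[186]] and Aᵀv = [547]ᵀ gives AᵀA·[β]ᵀ = Aᵀv.
Hence β = 547 / 186 ≈ 2.94086.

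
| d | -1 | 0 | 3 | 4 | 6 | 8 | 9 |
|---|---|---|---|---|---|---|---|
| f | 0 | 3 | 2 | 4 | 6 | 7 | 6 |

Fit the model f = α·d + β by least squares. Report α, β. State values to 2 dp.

α = 0.60, β = 1.52

The normal system XᵀX·[α, β]ᵀ = Xᵀf is [[207, 29]; [29, 7]]·[α, β]ᵀ = [168, 28]ᵀ.
det = 207·7 − 29² = 608.
α = (168·7 − 29·28)/608 = 91/152; β = (207·28 − 29·168)/608 = 231/152.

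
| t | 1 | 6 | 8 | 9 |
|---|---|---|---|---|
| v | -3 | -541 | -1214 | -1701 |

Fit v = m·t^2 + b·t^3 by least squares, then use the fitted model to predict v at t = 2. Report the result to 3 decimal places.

The normal equations are: 11954·m + 99594·b = -234956;  99594·m + 840242·b = -1978456.
Eliminating b: 840242·(row 1) − 99594·(row 2) gives 125288032·m = 840242·(-234956) − 99594·(-1978456) = -377552488, so m = -47194061/15661004.
Then b = ((-1978456) − 99594·(-47194061/15661004))/840242 = -31281895/15661004.
At t = 2: v̂ = (-47194061/15661004)·(4) + (-31281895/15661004)·(8) = -109757851/3915251.

v̂ = -28.033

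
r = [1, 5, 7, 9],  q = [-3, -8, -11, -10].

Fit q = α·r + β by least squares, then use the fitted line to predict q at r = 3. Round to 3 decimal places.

q̂ = -5.571

The normal equations are: 156·α + 22·β = -210;  22·α + 4·β = -32.
(Σr·r = 156, Σr = 22, Σ1 = 4, Σr·q = -210, Σq = -32.)
Δ = 156·4 − 22² = 140.
α = ((-210)·4 − 22·(-32))/140 = -34/35; β = (156·(-32) − 22·(-210))/140 = -93/35.
At r = 3: q̂ = (-34/35)·(3) + (-93/35)·(1) = -39/7.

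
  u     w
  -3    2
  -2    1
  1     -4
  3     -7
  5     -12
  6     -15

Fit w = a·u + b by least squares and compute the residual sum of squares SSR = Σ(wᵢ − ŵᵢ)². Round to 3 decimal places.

With design matrix A, AᵀA = [[84, 10]; [10, 6]] and Aᵀw = [-183, -35]ᵀ.
Eliminating b: 6·(row 1) − 10·(row 2) gives 404·a = 6·(-183) − 10·(-35) = -748, so a = -187/101.
Then b = ((-35) − 10·(-187/101))/6 = -555/202.
Residuals: -163/202, 9/202, 121/202, 263/202, 1/202, -231/202; SSR = 811/202.

SSR = 4.015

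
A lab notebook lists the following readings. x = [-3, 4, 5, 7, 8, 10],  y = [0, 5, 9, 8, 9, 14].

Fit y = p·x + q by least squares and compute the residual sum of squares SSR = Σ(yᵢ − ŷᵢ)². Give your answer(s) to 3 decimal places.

Sums needed: Σx·x = 263, Σx = 31, Σ1 = 6.
Moment sums: Σx·y = 333, Σy = 45.
So AᵀA·[p, q]ᵀ = Aᵀy: [[263, 31]; [31, 6]]·[p, q]ᵀ = [333, 45]ᵀ.
Determinant 263·6 − 31² = 617.
p = (333·6 − 31·45)/617 = 603/617; q = (263·45 − 31·333)/617 = 1512/617.
Residuals: 297/617, -839/617, 1026/617, -797/617, -783/617, 1096/617; SSR = 6960/617.

SSR = 11.280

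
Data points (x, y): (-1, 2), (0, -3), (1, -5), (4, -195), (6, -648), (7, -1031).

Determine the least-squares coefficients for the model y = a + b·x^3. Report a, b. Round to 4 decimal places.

Forming AᵀA = [[6, 623]; [623, 168403]] and Aᵀy = [-1880, -506088]ᵀ gives AᵀA·[a, b]ᵀ = Aᵀy.
Δ = 6·168403 − 623² = 622289.
a = ((-1880)·168403 − 623·(-506088))/622289 = -1304816/622289; b = (6·(-506088) − 623·(-1880))/622289 = -1865288/622289.

a = -2.0968, b = -2.9975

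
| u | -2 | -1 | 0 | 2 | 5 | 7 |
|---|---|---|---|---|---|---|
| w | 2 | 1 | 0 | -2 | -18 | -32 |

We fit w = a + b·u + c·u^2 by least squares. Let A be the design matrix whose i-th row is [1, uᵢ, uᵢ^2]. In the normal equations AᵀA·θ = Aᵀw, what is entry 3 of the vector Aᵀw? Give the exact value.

-2017

Entry 3 ↔ basis u^2, so (Aᵀw)_{3} = Σᵢ (u^2)·wᵢ = (4)·(2) + (1)·(1) + (0)·(0) + (4)·(-2) + (25)·(-18) + (49)·(-32) = -2017.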